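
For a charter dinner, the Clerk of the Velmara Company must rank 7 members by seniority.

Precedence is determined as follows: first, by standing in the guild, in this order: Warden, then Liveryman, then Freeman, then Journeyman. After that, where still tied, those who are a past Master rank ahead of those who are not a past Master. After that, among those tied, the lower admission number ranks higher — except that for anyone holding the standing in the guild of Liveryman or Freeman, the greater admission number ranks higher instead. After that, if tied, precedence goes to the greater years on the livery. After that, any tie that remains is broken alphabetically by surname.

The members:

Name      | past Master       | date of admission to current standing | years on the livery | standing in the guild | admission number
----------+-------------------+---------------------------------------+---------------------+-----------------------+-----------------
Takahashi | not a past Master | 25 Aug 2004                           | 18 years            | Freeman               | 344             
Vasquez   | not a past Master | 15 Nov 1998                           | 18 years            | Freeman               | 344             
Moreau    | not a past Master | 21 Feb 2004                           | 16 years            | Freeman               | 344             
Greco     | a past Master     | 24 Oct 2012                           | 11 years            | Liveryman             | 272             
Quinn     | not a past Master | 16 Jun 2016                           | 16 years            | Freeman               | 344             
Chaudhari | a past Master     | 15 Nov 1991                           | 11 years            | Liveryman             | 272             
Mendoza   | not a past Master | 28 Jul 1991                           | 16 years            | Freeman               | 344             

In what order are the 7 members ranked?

Chaudhari, Greco, Takahashi, Vasquez, Mendoza, Moreau, Quinn

By standing in the guild: Chaudhari and Greco (Liveryman); then Takahashi, Vasquez, Mendoza, Moreau and Quinn (Freeman).
Chaudhari and Greco are each a past Master, so the next rule applies.
Chaudhari and Greco both have admission number 272, so the next rule applies.
Chaudhari and Greco both have years on the livery 11 years, so the next rule applies.
Among Chaudhari and Greco, alphabetically by surname: Chaudhari before Greco.
Takahashi, Vasquez, Mendoza, Moreau and Quinn are each not a past Master, so the next rule applies.
Takahashi, Vasquez, Mendoza, Moreau and Quinn all have admission number 344, so the next rule applies.
Among Takahashi, Vasquez, Mendoza, Moreau and Quinn, by years on the livery (higher first): Takahashi and Vasquez (18 years) before Mendoza, Moreau and Quinn (16 years).
Among Takahashi and Vasquez, alphabetically by surname: Takahashi before Vasquez.
Among Mendoza, Moreau and Quinn, alphabetically by surname: Mendoza before Moreau before Quinn.
Full order: Chaudhari, Greco, Takahashi, Vasquez, Mendoza, Moreau, Quinn.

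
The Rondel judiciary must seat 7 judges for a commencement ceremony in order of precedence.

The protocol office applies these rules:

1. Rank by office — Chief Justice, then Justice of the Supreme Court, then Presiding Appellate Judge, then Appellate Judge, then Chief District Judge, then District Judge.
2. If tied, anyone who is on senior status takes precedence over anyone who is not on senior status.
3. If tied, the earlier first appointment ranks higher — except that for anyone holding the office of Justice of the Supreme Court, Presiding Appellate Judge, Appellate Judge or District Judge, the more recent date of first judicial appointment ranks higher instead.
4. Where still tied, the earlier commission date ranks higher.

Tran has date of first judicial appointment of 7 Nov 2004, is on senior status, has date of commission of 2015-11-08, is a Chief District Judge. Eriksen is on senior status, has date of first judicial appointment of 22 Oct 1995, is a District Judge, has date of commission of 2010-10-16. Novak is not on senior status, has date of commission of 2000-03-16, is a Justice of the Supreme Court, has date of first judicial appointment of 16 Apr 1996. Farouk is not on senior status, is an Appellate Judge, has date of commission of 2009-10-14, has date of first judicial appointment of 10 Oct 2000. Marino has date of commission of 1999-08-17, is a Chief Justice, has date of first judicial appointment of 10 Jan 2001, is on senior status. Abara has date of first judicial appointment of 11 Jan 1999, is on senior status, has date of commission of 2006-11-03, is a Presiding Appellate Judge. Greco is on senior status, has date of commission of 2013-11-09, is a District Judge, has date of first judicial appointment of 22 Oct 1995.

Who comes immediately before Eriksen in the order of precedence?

By office: Marino (Chief Justice); then Novak (Justice of the Supreme Court); then Abara (Presiding Appellate Judge); then Farouk (Appellate Judge); then Tran (Chief District Judge); then Eriksen and Greco (District Judge).
Eriksen and Greco are each on senior status, so the next rule applies.
Eriksen and Greco both have date of first judicial appointment 22 Oct 1995, so the next rule applies.
Among Eriksen and Greco, by date of commission (earlier first): Eriksen (2010-10-16) before Greco (2013-11-09).
Order: Marino, Novak, Abara, Farouk, Tran, Eriksen, Greco.

Tran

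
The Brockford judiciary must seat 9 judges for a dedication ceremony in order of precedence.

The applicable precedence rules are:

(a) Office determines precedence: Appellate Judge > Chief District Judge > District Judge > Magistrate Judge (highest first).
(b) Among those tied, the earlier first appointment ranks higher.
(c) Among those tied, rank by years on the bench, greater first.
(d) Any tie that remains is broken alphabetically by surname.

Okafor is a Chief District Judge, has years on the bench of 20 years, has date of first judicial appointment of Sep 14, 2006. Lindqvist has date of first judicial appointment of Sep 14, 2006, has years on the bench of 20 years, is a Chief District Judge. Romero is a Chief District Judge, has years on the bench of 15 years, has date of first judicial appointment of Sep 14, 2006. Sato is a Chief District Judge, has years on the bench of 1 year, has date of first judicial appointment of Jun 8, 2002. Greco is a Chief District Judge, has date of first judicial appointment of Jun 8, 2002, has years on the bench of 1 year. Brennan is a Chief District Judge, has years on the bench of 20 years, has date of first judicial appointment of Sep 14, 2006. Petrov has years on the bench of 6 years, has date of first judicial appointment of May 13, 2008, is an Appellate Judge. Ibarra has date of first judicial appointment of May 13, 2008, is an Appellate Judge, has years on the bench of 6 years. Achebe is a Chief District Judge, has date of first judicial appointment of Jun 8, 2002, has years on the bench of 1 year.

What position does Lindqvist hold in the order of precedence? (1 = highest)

7

By office: Ibarra and Petrov (Appellate Judge); then Achebe, Greco, Sato, Brennan, Lindqvist, Okafor and Romero (Chief District Judge).
Ibarra and Petrov both have date of first judicial appointment May 13, 2008, so the next rule applies.
Ibarra and Petrov both have years on the bench 6 years, so the next rule applies.
Among Ibarra and Petrov, alphabetically by surname: Ibarra before Petrov.
Among Achebe, Greco, Sato, Brennan, Lindqvist, Okafor and Romero, by date of first judicial appointment (earlier first): Achebe, Greco and Sato (Jun 8, 2002) before Brennan, Lindqvist, Okafor and Romero (Sep 14, 2006).
Achebe, Greco and Sato all have years on the bench 1 year, so the next rule applies.
Among Achebe, Greco and Sato, alphabetically by surname: Achebe before Greco before Sato.
Among Brennan, Lindqvist, Okafor and Romero, by years on the bench (higher first): Brennan, Lindqvist and Okafor (20 years) before Romero (15 years).
Among Brennan, Lindqvist and Okafor, alphabetically by surname: Brennan before Lindqvist before Okafor.
Order: Ibarra, Petrov, Achebe, Greco, Sato, Brennan, Lindqvist, Okafor, Romero. So position 7.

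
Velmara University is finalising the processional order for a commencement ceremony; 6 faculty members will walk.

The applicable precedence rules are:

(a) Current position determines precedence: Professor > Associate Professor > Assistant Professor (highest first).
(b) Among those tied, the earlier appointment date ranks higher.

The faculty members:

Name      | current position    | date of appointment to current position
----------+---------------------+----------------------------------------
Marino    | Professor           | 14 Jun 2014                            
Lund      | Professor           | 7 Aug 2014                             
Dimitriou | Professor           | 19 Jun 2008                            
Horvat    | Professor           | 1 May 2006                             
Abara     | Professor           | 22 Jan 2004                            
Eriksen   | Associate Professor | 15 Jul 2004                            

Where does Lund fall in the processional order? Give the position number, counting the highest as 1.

5

By current position: Abara, Horvat, Dimitriou, Marino and Lund (Professor); then Eriksen (Associate Professor).
Among Abara, Horvat, Dimitriou, Marino and Lund, by date of appointment to current position (earlier first): Abara (22 Jan 2004) before Horvat (1 May 2006) before Dimitriou (19 Jun 2008) before Marino (14 Jun 2014) before Lund (7 Aug 2014).
Order: Abara, Horvat, Dimitriou, Marino, Lund, Eriksen. So position 5.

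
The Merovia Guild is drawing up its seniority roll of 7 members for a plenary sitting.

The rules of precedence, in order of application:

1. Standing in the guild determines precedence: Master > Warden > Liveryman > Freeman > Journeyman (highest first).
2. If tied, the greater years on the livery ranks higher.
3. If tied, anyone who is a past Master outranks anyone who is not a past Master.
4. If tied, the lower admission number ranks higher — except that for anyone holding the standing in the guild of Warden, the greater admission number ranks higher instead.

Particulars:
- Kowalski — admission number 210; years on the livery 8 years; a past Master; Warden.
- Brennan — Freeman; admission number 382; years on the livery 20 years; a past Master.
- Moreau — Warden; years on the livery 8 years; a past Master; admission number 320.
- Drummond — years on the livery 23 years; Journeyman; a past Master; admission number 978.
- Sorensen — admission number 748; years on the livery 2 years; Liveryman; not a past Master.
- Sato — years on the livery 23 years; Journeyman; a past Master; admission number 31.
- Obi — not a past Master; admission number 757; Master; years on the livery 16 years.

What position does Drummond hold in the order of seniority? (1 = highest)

7

By standing in the guild: Obi (Master); then Moreau and Kowalski (Warden); then Sorensen (Liveryman); then Brennan (Freeman); then Sato and Drummond (Journeyman).
Moreau and Kowalski both have years on the livery 8 years, so the next rule applies.
Moreau and Kowalski are each a past Master, so the next rule applies.
Among Moreau and Kowalski, by admission number (higher first) (reversed rule for this group): Moreau (320) before Kowalski (210).
Sato and Drummond both have years on the livery 23 years, so the next rule applies.
Sato and Drummond are each a past Master, so the next rule applies.
Among Sato and Drummond, by admission number (lower first): Sato (31) before Drummond (978).
Order: Obi, Moreau, Kowalski, Sorensen, Brennan, Sato, Drummond. So position 7.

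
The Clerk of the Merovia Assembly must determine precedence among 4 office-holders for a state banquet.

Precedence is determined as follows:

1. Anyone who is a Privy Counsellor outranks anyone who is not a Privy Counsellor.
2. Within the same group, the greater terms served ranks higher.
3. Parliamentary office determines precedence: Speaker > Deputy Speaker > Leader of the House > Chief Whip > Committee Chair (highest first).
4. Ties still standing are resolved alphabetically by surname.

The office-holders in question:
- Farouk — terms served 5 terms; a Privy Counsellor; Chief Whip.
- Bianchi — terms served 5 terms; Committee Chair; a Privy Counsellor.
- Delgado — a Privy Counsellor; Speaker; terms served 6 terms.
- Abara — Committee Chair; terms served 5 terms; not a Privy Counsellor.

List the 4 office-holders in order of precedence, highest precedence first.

Delgado, Farouk, Bianchi, Abara

By the first rule: Delgado, Farouk and Bianchi (each a Privy Counsellor); then Abara (not a Privy Counsellor).
Among Delgado, Farouk and Bianchi, by terms served (higher first): Delgado (6 terms) before Farouk and Bianchi (5 terms).
Among Farouk and Bianchi, by parliamentary office: Farouk (Chief Whip) before Bianchi (Committee Chair).
Full order: Delgado, Farouk, Bianchi, Abara.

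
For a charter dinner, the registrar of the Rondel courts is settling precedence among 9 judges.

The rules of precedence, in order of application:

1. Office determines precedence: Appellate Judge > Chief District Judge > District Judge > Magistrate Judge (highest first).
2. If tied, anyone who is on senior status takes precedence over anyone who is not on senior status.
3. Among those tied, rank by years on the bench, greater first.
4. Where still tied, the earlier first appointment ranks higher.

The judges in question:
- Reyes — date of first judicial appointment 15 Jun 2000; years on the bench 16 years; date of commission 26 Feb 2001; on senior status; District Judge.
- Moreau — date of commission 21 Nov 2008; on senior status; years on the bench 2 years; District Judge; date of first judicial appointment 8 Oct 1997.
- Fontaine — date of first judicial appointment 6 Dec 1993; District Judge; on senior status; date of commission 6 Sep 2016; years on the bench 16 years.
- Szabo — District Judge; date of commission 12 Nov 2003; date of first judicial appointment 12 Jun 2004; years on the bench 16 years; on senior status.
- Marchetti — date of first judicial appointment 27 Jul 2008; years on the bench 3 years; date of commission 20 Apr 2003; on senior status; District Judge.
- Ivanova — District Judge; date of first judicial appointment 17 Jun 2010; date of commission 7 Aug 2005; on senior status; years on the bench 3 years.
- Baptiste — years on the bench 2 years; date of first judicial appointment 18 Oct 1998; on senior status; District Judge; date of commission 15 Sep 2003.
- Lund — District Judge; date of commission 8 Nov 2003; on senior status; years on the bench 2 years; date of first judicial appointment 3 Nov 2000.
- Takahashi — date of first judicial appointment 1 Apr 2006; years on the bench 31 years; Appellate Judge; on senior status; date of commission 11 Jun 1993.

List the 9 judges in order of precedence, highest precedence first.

Takahashi, Fontaine, Reyes, Szabo, Marchetti, Ivanova, Moreau, Baptiste, Lund

By office: Takahashi (Appellate Judge); then Fontaine, Reyes, Szabo, Marchetti, Ivanova, Moreau, Baptiste and Lund (District Judge).
Fontaine, Reyes, Szabo, Marchetti, Ivanova, Moreau, Baptiste and Lund are each on senior status, so the next rule applies.
Among Fontaine, Reyes, Szabo, Marchetti, Ivanova, Moreau, Baptiste and Lund, by years on the bench (higher first): Fontaine, Reyes and Szabo (16 years) before Marchetti and Ivanova (3 years) before Moreau, Baptiste and Lund (2 years).
Among Fontaine, Reyes and Szabo, by date of first judicial appointment (earlier first): Fontaine (6 Dec 1993) before Reyes (15 Jun 2000) before Szabo (12 Jun 2004).
Among Marchetti and Ivanova, by date of first judicial appointment (earlier first): Marchetti (27 Jul 2008) before Ivanova (17 Jun 2010).
Among Moreau, Baptiste and Lund, by date of first judicial appointment (earlier first): Moreau (8 Oct 1997) before Baptiste (18 Oct 1998) before Lund (3 Nov 2000).
Full order: Takahashi, Fontaine, Reyes, Szabo, Marchetti, Ivanova, Moreau, Baptiste, Lund.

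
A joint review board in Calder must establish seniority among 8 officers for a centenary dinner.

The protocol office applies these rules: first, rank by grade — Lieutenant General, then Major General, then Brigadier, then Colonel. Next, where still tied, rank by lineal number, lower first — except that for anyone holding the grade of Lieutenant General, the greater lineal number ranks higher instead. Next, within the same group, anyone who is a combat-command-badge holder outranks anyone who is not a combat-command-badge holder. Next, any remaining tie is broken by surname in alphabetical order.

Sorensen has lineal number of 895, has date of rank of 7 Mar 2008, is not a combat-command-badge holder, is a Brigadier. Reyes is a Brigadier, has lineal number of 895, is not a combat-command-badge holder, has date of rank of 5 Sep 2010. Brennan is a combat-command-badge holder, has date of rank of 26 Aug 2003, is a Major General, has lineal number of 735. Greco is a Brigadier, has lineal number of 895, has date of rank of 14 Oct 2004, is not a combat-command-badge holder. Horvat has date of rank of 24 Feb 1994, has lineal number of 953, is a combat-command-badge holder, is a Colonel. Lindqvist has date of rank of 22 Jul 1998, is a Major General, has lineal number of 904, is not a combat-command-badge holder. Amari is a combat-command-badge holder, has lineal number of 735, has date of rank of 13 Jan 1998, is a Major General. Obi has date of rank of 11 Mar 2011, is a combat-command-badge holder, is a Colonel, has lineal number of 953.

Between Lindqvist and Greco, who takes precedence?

By grade: Amari, Brennan and Lindqvist (Major General); then Greco, Reyes and Sorensen (Brigadier); then Horvat and Obi (Colonel).
Among Amari, Brennan and Lindqvist, by lineal number (lower first): Amari and Brennan (735) before Lindqvist (904).
Amari and Brennan are each a combat-command-badge holder, so the next rule applies.
Among Amari and Brennan, alphabetically by surname: Amari before Brennan.
Greco, Reyes and Sorensen all have lineal number 895, so the next rule applies.
Greco, Reyes and Sorensen are each not a combat-command-badge holder, so the next rule applies.
Among Greco, Reyes and Sorensen, alphabetically by surname: Greco before Reyes before Sorensen.
Horvat and Obi both have lineal number 953, so the next rule applies.
Horvat and Obi are each a combat-command-badge holder, so the next rule applies.
Among Horvat and Obi, alphabetically by surname: Horvat before Obi.
So Lindqvist takes precedence.

Lindqvist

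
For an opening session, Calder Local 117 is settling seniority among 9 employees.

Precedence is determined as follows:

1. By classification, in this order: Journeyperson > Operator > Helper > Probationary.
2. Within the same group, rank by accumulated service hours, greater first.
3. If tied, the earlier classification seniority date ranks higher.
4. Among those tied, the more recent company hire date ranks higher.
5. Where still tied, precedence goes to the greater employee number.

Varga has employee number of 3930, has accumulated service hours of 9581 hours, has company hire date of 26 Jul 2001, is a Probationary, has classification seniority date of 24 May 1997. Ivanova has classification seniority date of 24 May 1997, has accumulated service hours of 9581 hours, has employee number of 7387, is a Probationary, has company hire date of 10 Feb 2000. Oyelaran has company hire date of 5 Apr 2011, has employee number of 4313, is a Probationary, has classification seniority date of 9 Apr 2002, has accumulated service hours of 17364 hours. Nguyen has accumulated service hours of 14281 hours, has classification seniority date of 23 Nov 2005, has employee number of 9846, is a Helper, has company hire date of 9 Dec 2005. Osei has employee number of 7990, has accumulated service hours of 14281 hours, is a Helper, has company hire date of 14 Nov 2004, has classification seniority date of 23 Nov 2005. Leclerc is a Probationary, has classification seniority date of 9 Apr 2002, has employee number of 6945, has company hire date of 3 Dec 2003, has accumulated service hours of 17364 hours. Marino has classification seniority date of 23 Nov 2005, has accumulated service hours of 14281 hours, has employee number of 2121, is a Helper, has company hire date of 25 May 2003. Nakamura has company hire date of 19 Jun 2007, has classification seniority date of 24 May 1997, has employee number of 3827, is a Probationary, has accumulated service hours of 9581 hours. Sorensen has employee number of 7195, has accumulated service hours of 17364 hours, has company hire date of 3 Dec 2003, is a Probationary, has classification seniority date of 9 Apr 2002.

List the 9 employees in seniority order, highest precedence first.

By classification: Nguyen, Osei and Marino (Helper); then Oyelaran, Sorensen, Leclerc, Nakamura, Varga and Ivanova (Probationary).
Nguyen, Osei and Marino all have accumulated service hours 14281 hours, so the next rule applies.
Nguyen, Osei and Marino all have classification seniority date 23 Nov 2005, so the next rule applies.
Among Nguyen, Osei and Marino, by company hire date (later first): Nguyen (9 Dec 2005) before Osei (14 Nov 2004) before Marino (25 May 2003).
Among Oyelaran, Sorensen, Leclerc, Nakamura, Varga and Ivanova, by accumulated service hours (higher first): Oyelaran, Sorensen and Leclerc (17364 hours) before Nakamura, Varga and Ivanova (9581 hours).
Oyelaran, Sorensen and Leclerc all have classification seniority date 9 Apr 2002, so the next rule applies.
Among Oyelaran, Sorensen and Leclerc, by company hire date (later first): Oyelaran (5 Apr 2011) before Sorensen and Leclerc (3 Dec 2003).
Among Sorensen and Leclerc, by employee number (higher first): Sorensen (7195) before Leclerc (6945).
Nakamura, Varga and Ivanova all have classification seniority date 24 May 1997, so the next rule applies.
Among Nakamura, Varga and Ivanova, by company hire date (later first): Nakamura (19 Jun 2007) before Varga (26 Jul 2001) before Ivanova (10 Feb 2000).
Full order: Nguyen, Osei, Marino, Oyelaran, Sorensen, Leclerc, Nakamura, Varga, Ivanova.

Nguyen, Osei, Marino, Oyelaran, Sorensen, Leclerc, Nakamura, Varga, Ivanova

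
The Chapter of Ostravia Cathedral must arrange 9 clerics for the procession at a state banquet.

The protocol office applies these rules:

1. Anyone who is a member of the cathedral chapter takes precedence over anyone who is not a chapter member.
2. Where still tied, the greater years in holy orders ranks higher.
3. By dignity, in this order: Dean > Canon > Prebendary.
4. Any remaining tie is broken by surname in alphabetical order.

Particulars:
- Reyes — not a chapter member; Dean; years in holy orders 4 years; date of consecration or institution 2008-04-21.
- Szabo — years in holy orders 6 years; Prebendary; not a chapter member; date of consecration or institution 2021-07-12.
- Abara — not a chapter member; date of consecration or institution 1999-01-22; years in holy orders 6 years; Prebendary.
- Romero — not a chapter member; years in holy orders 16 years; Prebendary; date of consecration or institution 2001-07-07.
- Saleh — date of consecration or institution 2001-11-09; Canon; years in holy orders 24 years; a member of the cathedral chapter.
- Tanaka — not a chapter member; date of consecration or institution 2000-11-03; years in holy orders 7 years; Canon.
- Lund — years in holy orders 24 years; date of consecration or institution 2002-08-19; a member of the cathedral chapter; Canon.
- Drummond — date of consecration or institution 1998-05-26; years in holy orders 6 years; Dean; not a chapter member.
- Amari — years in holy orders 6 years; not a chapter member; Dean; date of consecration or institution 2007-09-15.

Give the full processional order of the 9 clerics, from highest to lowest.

By the first rule: Lund and Saleh (both a member of the cathedral chapter); then Romero, Tanaka, Amari, Drummond, Abara, Szabo and Reyes (each not a chapter member).
Lund and Saleh both have years in holy orders 24 years, so the next rule applies.
Lund and Saleh are each Canon, so the next rule applies.
Among Lund and Saleh, alphabetically by surname: Lund before Saleh.
Among Romero, Tanaka, Amari, Drummond, Abara, Szabo and Reyes, by years in holy orders (higher first): Romero (16 years) before Tanaka (7 years) before Amari, Drummond, Abara and Szabo (6 years) before Reyes (4 years).
Among Amari, Drummond, Abara and Szabo, by dignity: Amari and Drummond (Dean) before Abara and Szabo (Prebendary).
Among Amari and Drummond, alphabetically by surname: Amari before Drummond.
Among Abara and Szabo, alphabetically by surname: Abara before Szabo.
Full order: Lund, Saleh, Romero, Tanaka, Amari, Drummond, Abara, Szabo, Reyes.

Lund, Saleh, Romero, Tanaka, Amari, Drummond, Abara, Szabo, Reyes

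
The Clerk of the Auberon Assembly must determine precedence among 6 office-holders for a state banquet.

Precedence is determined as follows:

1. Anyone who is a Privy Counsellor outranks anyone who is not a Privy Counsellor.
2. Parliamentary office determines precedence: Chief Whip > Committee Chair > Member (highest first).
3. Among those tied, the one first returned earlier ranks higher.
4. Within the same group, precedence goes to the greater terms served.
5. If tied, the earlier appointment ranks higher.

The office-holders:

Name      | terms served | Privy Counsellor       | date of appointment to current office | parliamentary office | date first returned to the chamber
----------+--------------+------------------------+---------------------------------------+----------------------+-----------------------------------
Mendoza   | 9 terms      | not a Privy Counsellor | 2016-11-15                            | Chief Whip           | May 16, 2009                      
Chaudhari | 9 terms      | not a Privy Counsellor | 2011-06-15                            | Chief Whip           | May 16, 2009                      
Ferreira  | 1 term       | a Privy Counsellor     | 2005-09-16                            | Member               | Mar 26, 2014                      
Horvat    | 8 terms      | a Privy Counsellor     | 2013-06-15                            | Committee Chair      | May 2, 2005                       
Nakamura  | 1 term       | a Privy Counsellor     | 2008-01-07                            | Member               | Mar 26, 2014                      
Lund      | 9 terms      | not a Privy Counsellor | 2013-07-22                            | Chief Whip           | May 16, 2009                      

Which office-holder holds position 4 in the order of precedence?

Chaudhari

By the first rule: Horvat, Ferreira and Nakamura (each a Privy Counsellor); then Chaudhari, Lund and Mendoza (each not a Privy Counsellor).
Among Horvat, Ferreira and Nakamura, by parliamentary office: Horvat (Committee Chair) before Ferreira and Nakamura (Member).
Ferreira and Nakamura both have date first returned to the chamber Mar 26, 2014, so the next rule applies.
Ferreira and Nakamura both have terms served 1 term, so the next rule applies.
Among Ferreira and Nakamura, by date of appointment to current office (earlier first): Ferreira (2005-09-16) before Nakamura (2008-01-07).
Chaudhari, Lund and Mendoza are each Chief Whip, so the next rule applies.
Chaudhari, Lund and Mendoza all have date first returned to the chamber May 16, 2009, so the next rule applies.
Chaudhari, Lund and Mendoza all have terms served 9 terms, so the next rule applies.
Among Chaudhari, Lund and Mendoza, by date of appointment to current office (earlier first): Chaudhari (2011-06-15) before Lund (2013-07-22) before Mendoza (2016-11-15).
Order: Horvat, Ferreira, Nakamura, Chaudhari, Lund, Mendoza.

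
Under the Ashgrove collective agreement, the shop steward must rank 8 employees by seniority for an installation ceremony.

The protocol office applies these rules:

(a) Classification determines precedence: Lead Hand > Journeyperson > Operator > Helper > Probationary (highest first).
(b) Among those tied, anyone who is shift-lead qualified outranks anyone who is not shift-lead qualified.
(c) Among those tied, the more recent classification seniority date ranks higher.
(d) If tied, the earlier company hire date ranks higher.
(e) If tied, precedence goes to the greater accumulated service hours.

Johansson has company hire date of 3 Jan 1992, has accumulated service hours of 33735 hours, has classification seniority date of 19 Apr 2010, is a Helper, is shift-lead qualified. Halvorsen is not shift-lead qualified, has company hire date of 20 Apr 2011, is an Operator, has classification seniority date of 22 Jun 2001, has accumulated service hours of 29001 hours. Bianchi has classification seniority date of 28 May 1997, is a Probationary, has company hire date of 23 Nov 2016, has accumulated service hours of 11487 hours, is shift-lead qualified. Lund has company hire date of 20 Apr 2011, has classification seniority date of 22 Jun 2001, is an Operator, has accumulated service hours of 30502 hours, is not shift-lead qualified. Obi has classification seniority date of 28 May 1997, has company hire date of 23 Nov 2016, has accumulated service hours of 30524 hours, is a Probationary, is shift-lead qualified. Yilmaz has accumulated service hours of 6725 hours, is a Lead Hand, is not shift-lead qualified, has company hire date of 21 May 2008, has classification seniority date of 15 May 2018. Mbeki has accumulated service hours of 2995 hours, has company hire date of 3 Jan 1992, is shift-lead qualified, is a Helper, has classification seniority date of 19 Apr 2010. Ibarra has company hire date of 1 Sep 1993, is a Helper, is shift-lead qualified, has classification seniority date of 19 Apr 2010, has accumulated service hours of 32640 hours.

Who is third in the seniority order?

Halvorsen

By classification: Yilmaz (Lead Hand); then Lund and Halvorsen (Operator); then Johansson, Mbeki and Ibarra (Helper); then Obi and Bianchi (Probationary).
Lund and Halvorsen are each not shift-lead qualified, so the next rule applies.
Lund and Halvorsen both have classification seniority date 22 Jun 2001, so the next rule applies.
Lund and Halvorsen both have company hire date 20 Apr 2011, so the next rule applies.
Among Lund and Halvorsen, by accumulated service hours (higher first): Lund (30502 hours) before Halvorsen (29001 hours).
Johansson, Mbeki and Ibarra are each shift-lead qualified, so the next rule applies.
Johansson, Mbeki and Ibarra all have classification seniority date 19 Apr 2010, so the next rule applies.
Among Johansson, Mbeki and Ibarra, by company hire date (earlier first): Johansson and Mbeki (3 Jan 1992) before Ibarra (1 Sep 1993).
Among Johansson and Mbeki, by accumulated service hours (higher first): Johansson (33735 hours) before Mbeki (2995 hours).
Obi and Bianchi are each shift-lead qualified, so the next rule applies.
Obi and Bianchi both have classification seniority date 28 May 1997, so the next rule applies.
Obi and Bianchi both have company hire date 23 Nov 2016, so the next rule applies.
Among Obi and Bianchi, by accumulated service hours (higher first): Obi (30524 hours) before Bianchi (11487 hours).
Order: Yilmaz, Lund, Halvorsen, Johansson, Mbeki, Ibarra, Obi, Bianchi.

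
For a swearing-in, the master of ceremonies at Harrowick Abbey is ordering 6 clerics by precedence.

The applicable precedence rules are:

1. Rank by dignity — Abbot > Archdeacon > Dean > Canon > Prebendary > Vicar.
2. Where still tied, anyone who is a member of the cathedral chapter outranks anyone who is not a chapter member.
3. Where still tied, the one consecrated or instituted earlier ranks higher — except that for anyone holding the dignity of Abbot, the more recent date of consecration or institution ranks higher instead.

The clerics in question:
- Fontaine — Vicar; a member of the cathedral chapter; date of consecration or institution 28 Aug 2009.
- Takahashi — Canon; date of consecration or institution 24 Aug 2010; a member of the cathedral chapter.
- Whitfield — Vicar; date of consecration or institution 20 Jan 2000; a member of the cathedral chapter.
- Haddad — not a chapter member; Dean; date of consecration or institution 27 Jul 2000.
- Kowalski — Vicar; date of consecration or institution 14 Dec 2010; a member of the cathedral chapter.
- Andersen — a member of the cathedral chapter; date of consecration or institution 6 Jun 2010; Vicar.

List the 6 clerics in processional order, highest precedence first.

By dignity: Haddad (Dean); then Takahashi (Canon); then Whitfield, Fontaine, Andersen and Kowalski (Vicar).
Whitfield, Fontaine, Andersen and Kowalski are each a member of the cathedral chapter, so the next rule applies.
Among Whitfield, Fontaine, Andersen and Kowalski, by date of consecration or institution (earlier first): Whitfield (20 Jan 2000) before Fontaine (28 Aug 2009) before Andersen (6 Jun 2010) before Kowalski (14 Dec 2010).
Full order: Haddad, Takahashi, Whitfield, Fontaine, Andersen, Kowalski.

Haddad, Takahashi, Whitfield, Fontaine, Andersen, Kowalski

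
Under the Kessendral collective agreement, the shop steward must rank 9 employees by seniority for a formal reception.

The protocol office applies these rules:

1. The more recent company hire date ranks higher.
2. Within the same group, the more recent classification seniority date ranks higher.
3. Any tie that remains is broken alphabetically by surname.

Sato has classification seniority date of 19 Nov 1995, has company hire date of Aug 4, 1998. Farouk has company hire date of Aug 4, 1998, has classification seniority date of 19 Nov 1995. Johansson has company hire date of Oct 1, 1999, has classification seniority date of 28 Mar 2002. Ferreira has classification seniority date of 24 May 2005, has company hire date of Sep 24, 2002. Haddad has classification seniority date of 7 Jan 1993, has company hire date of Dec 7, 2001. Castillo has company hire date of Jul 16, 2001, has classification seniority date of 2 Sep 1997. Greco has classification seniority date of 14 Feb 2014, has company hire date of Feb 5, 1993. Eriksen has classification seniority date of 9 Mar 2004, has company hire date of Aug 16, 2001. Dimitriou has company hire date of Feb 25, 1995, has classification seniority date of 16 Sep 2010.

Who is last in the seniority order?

By company hire date (later first): Ferreira (Sep 24, 2002); then Haddad (Dec 7, 2001); then Eriksen (Aug 16, 2001); then Castillo (Jul 16, 2001); then Johansson (Oct 1, 1999); then Farouk and Sato (both Aug 4, 1998); then Dimitriou (Feb 25, 1995); then Greco (Feb 5, 1993).
Farouk and Sato both have classification seniority date 19 Nov 1995, so the next rule applies.
Among Farouk and Sato, alphabetically by surname: Farouk before Sato.
Order: Ferreira, Haddad, Eriksen, Castillo, Johansson, Farouk, Sato, Dimitriou, Greco.

Greco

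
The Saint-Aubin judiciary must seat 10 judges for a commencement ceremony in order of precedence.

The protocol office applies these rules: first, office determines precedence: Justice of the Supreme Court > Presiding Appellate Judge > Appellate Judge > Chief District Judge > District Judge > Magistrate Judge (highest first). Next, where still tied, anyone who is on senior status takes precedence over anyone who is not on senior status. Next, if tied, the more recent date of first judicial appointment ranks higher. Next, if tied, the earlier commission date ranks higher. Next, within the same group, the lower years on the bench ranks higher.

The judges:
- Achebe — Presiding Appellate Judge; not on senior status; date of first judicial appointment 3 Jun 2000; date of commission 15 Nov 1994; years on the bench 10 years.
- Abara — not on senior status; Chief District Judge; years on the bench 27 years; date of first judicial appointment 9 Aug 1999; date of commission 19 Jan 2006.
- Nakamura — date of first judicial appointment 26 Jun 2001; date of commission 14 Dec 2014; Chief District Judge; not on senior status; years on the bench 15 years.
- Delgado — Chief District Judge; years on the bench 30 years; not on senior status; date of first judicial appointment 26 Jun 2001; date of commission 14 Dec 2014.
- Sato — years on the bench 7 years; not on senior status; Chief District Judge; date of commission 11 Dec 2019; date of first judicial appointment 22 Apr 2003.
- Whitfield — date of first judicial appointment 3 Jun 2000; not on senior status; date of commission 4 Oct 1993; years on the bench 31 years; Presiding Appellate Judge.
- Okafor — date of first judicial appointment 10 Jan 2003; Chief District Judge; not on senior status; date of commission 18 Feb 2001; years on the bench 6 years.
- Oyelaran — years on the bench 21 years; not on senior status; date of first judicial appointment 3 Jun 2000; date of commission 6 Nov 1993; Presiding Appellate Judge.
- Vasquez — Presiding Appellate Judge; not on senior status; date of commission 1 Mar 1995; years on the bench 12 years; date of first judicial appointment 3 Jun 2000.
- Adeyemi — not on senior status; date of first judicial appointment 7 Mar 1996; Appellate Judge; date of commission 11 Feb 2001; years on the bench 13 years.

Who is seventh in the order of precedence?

By office: Whitfield, Oyelaran, Achebe and Vasquez (Presiding Appellate Judge); then Adeyemi (Appellate Judge); then Sato, Okafor, Nakamura, Delgado and Abara (Chief District Judge).
Whitfield, Oyelaran, Achebe and Vasquez are each not on senior status, so the next rule applies.
Whitfield, Oyelaran, Achebe and Vasquez all have date of first judicial appointment 3 Jun 2000, so the next rule applies.
Among Whitfield, Oyelaran, Achebe and Vasquez, by date of commission (earlier first): Whitfield (4 Oct 1993) before Oyelaran (6 Nov 1993) before Achebe (15 Nov 1994) before Vasquez (1 Mar 1995).
Sato, Okafor, Nakamura, Delgado and Abara are each not on senior status, so the next rule applies.
Among Sato, Okafor, Nakamura, Delgado and Abara, by date of first judicial appointment (later first): Sato (22 Apr 2003) before Okafor (10 Jan 2003) before Nakamura and Delgado (26 Jun 2001) before Abara (9 Aug 1999).
Nakamura and Delgado both have date of commission 14 Dec 2014, so the next rule applies.
Among Nakamura and Delgado, by years on the bench (lower first): Nakamura (15 years) before Delgado (30 years).
Order: Whitfield, Oyelaran, Achebe, Vasquez, Adeyemi, Sato, Okafor, Nakamura, Delgado, Abara.

Okafor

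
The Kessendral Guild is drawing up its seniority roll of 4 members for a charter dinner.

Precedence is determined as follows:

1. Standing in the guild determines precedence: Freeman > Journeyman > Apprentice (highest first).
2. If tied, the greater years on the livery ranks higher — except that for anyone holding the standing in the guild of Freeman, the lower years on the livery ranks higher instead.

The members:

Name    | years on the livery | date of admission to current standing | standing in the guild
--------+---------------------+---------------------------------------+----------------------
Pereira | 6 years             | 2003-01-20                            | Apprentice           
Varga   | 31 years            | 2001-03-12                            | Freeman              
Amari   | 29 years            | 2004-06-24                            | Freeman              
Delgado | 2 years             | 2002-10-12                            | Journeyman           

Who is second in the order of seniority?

By standing in the guild: Amari and Varga (Freeman); then Delgado (Journeyman); then Pereira (Apprentice).
Among Amari and Varga, by years on the livery (lower first) (reversed rule for this group): Amari (29 years) before Varga (31 years).
Order: Amari, Varga, Delgado, Pereira.

Varga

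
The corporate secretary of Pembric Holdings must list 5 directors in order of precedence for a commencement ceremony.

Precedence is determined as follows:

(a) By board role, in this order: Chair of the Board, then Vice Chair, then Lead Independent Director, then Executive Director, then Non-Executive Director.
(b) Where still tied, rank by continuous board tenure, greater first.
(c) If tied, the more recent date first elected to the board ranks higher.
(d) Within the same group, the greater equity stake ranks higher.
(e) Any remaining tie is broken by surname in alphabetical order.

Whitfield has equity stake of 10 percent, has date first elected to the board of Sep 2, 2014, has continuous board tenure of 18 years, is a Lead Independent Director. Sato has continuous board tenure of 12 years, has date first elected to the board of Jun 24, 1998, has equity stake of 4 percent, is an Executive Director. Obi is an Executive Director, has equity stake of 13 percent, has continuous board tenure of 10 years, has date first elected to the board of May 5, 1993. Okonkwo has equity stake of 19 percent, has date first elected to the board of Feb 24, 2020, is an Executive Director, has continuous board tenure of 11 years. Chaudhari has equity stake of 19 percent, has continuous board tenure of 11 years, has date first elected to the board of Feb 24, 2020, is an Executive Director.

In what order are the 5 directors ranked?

By board role: Whitfield (Lead Independent Director); then Sato, Chaudhari, Okonkwo and Obi (Executive Director).
Among Sato, Chaudhari, Okonkwo and Obi, by continuous board tenure (higher first): Sato (12 years) before Chaudhari and Okonkwo (11 years) before Obi (10 years).
Chaudhari and Okonkwo both have date first elected to the board Feb 24, 2020, so the next rule applies.
Chaudhari and Okonkwo both have equity stake 19 percent, so the next rule applies.
Among Chaudhari and Okonkwo, alphabetically by surname: Chaudhari before Okonkwo.
Full order: Whitfield, Sato, Chaudhari, Okonkwo, Obi.

Whitfield, Sato, Chaudhari, Okonkwo, Obi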